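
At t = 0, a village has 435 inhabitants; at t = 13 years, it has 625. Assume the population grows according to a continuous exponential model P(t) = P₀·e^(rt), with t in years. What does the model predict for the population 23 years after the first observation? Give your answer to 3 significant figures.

r = ln(625/435) / 13 ≈ 0.027877 per year
P(23) = 435 · e^(0.027877·23) = 435 · 1.89872 ≈ 825.94

≈ 826 inhabitants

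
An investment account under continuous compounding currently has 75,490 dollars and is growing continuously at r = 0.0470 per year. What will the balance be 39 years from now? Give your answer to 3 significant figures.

≈ 472,000 dollars

P(39) = 75490 · e^(0.047·39) = 75490 · e^(1.833)
= 75490 · 6.25262 ≈ 472010.01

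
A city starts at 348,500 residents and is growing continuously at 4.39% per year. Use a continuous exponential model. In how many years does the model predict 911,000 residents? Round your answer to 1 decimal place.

911000 = 348500 · e^(0.0439·t)
t = ln(911000/348500) / 0.0439 = ln(2.61406) / 0.0439 = 0.9609 / 0.0439

t ≈ 21.9 years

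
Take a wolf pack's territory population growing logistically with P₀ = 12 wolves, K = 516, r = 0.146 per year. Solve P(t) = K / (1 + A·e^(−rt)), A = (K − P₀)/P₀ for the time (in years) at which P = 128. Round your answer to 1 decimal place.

t ≈ 18.0 years

A = (516 − 12)/12 = 42
128 = 516/(1 + 42·e^(−0.146t)) → 1 + 42·e^(−0.146t) = 4.03125
e^(−0.146t) = 0.072173 → t = ln(13.85567)/0.146 = 2.62869/0.146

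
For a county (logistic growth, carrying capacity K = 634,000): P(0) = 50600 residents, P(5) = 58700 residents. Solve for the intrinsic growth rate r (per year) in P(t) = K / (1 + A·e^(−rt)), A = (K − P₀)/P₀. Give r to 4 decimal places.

A = (634000 − 50600)/50600 = 11.52964
58700 = 634000/(1 + 11.52964·e^(−r·5)) → e^(−5r) = (10.80068 − 1)/11.52964 = 0.850042
r = −ln(0.850042)/5 = 0.16247/5

r ≈ 0.0325 per year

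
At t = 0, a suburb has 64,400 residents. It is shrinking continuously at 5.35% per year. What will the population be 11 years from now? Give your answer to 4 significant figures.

P(11) = 64400 · e^(-0.0535·11) = 64400 · e^(-0.5885)
= 64400 · 0.55516 ≈ 35752.27

≈ 35,750 residents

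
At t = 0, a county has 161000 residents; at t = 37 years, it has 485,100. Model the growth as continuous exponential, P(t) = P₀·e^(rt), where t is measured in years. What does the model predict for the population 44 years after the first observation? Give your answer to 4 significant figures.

≈ 597,700 residents

r = ln(485100/161000) / 37 ≈ 0.029809 per year
P(44) = 161000 · e^(0.029809·44) = 161000 · 3.71217 ≈ 597659.62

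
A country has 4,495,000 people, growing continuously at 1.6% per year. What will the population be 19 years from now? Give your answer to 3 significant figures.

≈ 6,090,000 people

P(19) = 4495000 · e^(0.016·19) = 4495000 · e^(0.304)
= 4495000 · 1.35527 ≈ 6091934.41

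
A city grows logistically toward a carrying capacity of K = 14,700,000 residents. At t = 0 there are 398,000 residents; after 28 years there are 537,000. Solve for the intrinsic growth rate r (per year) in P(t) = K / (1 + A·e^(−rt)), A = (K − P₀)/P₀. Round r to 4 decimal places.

r ≈ 0.0110 per year

A = (14700000 − 398000)/398000 = 35.93467
537000 = 14700000/(1 + 35.93467·e^(−r·28)) → e^(−28r) = (27.3743 − 1)/35.93467 = 0.733951
r = −ln(0.733951)/28 = 0.30931/28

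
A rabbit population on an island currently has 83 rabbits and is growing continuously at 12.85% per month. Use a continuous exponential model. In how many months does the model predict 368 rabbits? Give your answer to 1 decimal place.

368 = 83 · e^(0.1285·t)
t = ln(368/83) / 0.1285 = ln(4.43373) / 0.1285 = 1.48924 / 0.1285

t ≈ 11.6 months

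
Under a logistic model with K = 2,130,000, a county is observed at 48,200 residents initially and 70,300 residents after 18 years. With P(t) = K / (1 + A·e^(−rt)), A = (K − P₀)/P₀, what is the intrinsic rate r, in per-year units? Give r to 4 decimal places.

r ≈ 0.0216 per year

A = (2130000 − 48200)/48200 = 43.19087
70300 = 2130000/(1 + 43.19087·e^(−r·18)) → e^(−18r) = (30.29872 − 1)/43.19087 = 0.678354
r = −ln(0.678354)/18 = 0.38809/18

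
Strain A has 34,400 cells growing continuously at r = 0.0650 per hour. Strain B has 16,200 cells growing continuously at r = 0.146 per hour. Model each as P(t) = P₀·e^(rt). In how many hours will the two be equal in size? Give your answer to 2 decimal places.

t ≈ 9.30 hours

34400·e^(0.065t) = 16200·e^(0.146t)
34400/16200 = e^((0.146 − 0.065)t) → ln(2.12346) = 0.081·t
t = 0.75305 / 0.081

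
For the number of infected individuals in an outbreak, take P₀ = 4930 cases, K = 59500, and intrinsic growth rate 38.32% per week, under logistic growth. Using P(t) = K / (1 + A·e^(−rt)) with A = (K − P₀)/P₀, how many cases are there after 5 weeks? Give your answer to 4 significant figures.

≈ 22,630 cases

A = (59500 − 4930)/4930 = 11.06897
P(5) = 59500 / (1 + 11.06897·e^(−0.3832·5)) = 59500 / (1 + 11.06897·0.147195)
= 59500 / 2.62929 ≈ 22629.67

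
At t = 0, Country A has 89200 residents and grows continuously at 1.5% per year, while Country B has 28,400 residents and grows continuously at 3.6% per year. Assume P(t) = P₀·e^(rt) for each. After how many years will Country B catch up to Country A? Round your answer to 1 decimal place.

89200·e^(0.015t) = 28400·e^(0.036t)
89200/28400 = e^((0.036 − 0.015)t) → ln(3.14085) = 0.021·t
t = 1.14449 / 0.021

t ≈ 54.5 years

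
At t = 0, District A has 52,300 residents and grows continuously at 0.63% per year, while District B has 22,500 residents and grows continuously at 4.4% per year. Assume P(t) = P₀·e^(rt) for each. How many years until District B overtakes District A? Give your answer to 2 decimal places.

52300·e^(0.0063t) = 22500·e^(0.044t)
52300/22500 = e^((0.044 − 0.0063)t) → ln(2.32444) = 0.0377·t
t = 0.84348 / 0.0377

t ≈ 22.37 years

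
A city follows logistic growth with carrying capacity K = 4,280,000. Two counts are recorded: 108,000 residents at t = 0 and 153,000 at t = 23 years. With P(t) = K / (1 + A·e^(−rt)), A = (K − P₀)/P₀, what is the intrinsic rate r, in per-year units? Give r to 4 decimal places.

A = (4280000 − 108000)/108000 = 38.62963
153000 = 4280000/(1 + 38.62963·e^(−r·23)) → e^(−23r) = (27.97386 − 1)/38.62963 = 0.698269
r = −ln(0.698269)/23 = 0.35915/23

r ≈ 0.0156 per year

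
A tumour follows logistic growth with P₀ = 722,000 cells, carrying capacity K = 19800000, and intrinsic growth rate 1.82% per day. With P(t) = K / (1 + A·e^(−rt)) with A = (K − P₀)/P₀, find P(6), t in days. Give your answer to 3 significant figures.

≈ 802,000 cells

A = (19800000 − 722000)/722000 = 26.42382
P(6) = 19800000 / (1 + 26.42382·e^(−0.0182·6)) = 19800000 / (1 + 26.42382·0.896551)
= 19800000 / 24.69031 ≈ 801934.13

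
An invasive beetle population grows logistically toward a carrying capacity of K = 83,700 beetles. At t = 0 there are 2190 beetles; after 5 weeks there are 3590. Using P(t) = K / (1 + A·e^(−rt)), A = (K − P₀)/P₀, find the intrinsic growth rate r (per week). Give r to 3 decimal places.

A = (83700 − 2190)/2190 = 37.21918
3590 = 83700/(1 + 37.21918·e^(−r·5)) → e^(−5r) = (23.31476 − 1)/37.21918 = 0.59955
r = −ln(0.59955)/5 = 0.51158/5

r ≈ 0.102 per week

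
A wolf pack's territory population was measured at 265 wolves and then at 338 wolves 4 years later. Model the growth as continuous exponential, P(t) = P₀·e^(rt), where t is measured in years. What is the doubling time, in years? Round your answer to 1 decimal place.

doubling time ≈ 11.4 years

r = ln(338/265) / 4 = ln(1.27547) / 4 ≈ 0.060829 per year
doubling time = ln 2 / |r| = 0.69315 / 0.060829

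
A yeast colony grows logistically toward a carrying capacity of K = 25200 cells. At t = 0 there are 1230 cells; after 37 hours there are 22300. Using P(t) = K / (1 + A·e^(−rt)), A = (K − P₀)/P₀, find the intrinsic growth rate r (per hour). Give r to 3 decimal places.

r ≈ 0.135 per hour

A = (25200 − 1230)/1230 = 19.4878
22300 = 25200/(1 + 19.4878·e^(−r·37)) → e^(−37r) = (1.13004 − 1)/19.4878 = 0.006673
r = −ln(0.006673)/37 = 5.00966/37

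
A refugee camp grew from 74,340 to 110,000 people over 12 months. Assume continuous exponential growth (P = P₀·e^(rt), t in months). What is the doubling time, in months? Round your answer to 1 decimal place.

doubling time ≈ 21.2 months

r = ln(110000/74340) / 12 = ln(1.47969) / 12 ≈ 0.032653 per month
doubling time = ln 2 / |r| = 0.69315 / 0.032653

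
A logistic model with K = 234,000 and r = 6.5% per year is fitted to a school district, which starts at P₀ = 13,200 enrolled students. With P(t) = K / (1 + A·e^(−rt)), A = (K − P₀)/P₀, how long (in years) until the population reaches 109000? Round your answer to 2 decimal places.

A = (234000 − 13200)/13200 = 16.72727
109000 = 234000/(1 + 16.72727·e^(−0.065t)) → 1 + 16.72727·e^(−0.065t) = 2.14679
e^(−0.065t) = 0.068558 → t = ln(14.58618)/0.065 = 2.68007/0.065

t ≈ 41.23 years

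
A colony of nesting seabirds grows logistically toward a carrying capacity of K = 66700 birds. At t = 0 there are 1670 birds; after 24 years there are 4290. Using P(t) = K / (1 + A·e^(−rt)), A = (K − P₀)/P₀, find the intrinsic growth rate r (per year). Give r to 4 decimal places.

r ≈ 0.0410 per year

A = (66700 − 1670)/1670 = 38.94012
4290 = 66700/(1 + 38.94012·e^(−r·24)) → e^(−24r) = (15.54779 − 1)/38.94012 = 0.373594
r = −ln(0.373594)/24 = 0.98459/24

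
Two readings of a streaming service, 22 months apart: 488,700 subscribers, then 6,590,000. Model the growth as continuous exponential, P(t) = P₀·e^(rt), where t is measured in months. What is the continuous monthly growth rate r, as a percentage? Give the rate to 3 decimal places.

6590000 = 488700 · e^(r·22)
e^(22r) = 6590000/488700 = 13.48476
r = ln(13.48476) / 22 = 2.60156 / 22

r ≈ 11.825% per month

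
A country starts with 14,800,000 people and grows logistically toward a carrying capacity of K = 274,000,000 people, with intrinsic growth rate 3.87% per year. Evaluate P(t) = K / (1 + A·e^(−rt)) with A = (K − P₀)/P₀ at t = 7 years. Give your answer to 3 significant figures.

A = (274000000 − 14800000)/14800000 = 17.51351
P(7) = 274000000 / (1 + 17.51351·e^(−0.0387·7)) = 274000000 / (1 + 17.51351·0.762693)
= 274000000 / 14.35743 ≈ 19084195.44

≈ 19,100,000 people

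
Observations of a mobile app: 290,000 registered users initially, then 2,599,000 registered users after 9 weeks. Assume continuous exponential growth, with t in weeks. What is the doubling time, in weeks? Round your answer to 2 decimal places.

doubling time ≈ 2.84 weeks

r = ln(2599000/290000) / 9 = ln(8.96207) / 9 ≈ 0.243667 per week
doubling time = ln 2 / |r| = 0.69315 / 0.243667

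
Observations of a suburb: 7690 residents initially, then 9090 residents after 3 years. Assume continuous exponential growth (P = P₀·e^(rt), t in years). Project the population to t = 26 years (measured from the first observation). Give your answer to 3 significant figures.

≈ 32,800 residents

r = ln(9090/7690) / 3 ≈ 0.055751 per year
P(26) = 7690 · e^(0.055751·26) = 7690 · 4.26114 ≈ 32768.13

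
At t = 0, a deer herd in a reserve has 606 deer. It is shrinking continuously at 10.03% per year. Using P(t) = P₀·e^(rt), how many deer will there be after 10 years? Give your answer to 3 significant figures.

≈ 222 deer

P(10) = 606 · e^(-0.1003·10) = 606 · e^(-1.003)
= 606 · 0.36678 ≈ 222.27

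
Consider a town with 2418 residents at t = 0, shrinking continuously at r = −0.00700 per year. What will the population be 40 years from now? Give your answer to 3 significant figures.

≈ 1,830 residents

P(40) = 2418 · e^(-0.007·40) = 2418 · e^(-0.28)
= 2418 · 0.75578 ≈ 1827.49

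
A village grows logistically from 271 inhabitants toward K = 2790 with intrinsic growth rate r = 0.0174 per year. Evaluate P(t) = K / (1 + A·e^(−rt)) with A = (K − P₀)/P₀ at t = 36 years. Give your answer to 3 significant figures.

≈ 467 inhabitants

A = (2790 − 271)/271 = 9.2952
P(36) = 2790 / (1 + 9.2952·e^(−0.0174·36)) = 2790 / (1 + 9.2952·0.534513)
= 2790 / 5.9684 ≈ 467.46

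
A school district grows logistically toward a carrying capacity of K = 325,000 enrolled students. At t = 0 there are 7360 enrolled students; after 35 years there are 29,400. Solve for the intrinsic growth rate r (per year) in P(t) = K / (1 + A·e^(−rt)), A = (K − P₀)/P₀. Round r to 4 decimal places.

r ≈ 0.0416 per year

A = (325000 − 7360)/7360 = 43.15761
29400 = 325000/(1 + 43.15761·e^(−r·35)) → e^(−35r) = (11.05442 − 1)/43.15761 = 0.23297
r = −ln(0.23297)/35 = 1.45685/35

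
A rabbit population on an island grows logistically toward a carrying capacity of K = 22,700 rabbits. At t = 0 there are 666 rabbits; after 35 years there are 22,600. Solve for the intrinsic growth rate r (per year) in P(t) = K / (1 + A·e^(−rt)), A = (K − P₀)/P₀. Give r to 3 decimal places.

r ≈ 0.255 per year

A = (22700 − 666)/666 = 33.08408
22600 = 22700/(1 + 33.08408·e^(−r·35)) → e^(−35r) = (1.00442 − 1)/33.08408 = 0.000134
r = −ln(0.000134)/35 = 8.91959/35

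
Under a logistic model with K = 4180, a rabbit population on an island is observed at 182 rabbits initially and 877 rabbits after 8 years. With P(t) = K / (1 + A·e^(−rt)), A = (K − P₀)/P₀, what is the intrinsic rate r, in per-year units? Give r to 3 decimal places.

r ≈ 0.220 per year

A = (4180 − 182)/182 = 21.96703
877 = 4180/(1 + 21.96703·e^(−r·8)) → e^(−8r) = (4.76625 − 1)/21.96703 = 0.17145
r = −ln(0.17145)/8 = 1.76346/8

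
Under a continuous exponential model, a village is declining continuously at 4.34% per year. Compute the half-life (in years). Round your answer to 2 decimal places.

half-life = ln(2) / |r| = 0.69315 / 0.0434

half-life ≈ 15.97 years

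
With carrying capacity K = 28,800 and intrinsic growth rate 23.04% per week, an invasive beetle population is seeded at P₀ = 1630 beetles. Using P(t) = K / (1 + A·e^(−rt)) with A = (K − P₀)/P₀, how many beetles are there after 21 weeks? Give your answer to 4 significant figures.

A = (28800 − 1630)/1630 = 16.66871
P(21) = 28800 / (1 + 16.66871·e^(−0.2304·21)) = 28800 / (1 + 16.66871·0.00792)
= 28800 / 1.13201 ≈ 25441.44

≈ 25,440 beetles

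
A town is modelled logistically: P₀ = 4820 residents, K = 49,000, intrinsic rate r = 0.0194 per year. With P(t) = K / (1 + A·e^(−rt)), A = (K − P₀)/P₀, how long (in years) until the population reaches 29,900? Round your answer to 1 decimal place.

A = (49000 − 4820)/4820 = 9.16598
29900 = 49000/(1 + 9.16598·e^(−0.0194t)) → 1 + 9.16598·e^(−0.0194t) = 1.6388
e^(−0.0194t) = 0.069692 → t = ln(14.34883)/0.0194 = 2.66367/0.0194

t ≈ 137.3 years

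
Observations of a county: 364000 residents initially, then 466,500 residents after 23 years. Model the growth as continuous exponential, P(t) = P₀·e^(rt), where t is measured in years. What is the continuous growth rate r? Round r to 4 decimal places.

r ≈ 0.0108 per year

466500 = 364000 · e^(r·23)
e^(23r) = 466500/364000 = 1.28159
r = ln(1.28159) / 23 = 0.2481 / 23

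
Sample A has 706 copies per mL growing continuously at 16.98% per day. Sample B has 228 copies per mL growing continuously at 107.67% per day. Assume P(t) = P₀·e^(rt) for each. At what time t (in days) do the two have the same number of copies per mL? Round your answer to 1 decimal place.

706·e^(0.1698t) = 228·e^(1.0767t)
706/228 = e^((1.0767 − 0.1698)t) → ln(3.09649) = 0.9069·t
t = 1.13027 / 0.9069

t ≈ 1.2 days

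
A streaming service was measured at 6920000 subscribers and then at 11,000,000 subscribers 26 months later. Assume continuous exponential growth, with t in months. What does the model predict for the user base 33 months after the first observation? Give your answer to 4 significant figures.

r = ln(11000000/6920000) / 26 ≈ 0.017826 per month
P(33) = 6920000 · e^(0.017826·33) = 6920000 · 1.80086 ≈ 12461927.74

≈ 12,460,000 subscribers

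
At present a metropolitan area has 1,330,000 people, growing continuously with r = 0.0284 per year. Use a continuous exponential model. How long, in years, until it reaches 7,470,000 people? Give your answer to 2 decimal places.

t ≈ 60.76 years

7470000 = 1330000 · e^(0.0284·t)
t = ln(7470000/1330000) / 0.0284 = ln(5.61654) / 0.0284 = 1.72572 / 0.0284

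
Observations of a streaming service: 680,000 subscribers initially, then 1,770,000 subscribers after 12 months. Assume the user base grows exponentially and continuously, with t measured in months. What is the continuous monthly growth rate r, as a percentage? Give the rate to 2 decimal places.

1770000 = 680000 · e^(r·12)
e^(12r) = 1770000/680000 = 2.60294
r = ln(2.60294) / 12 = 0.95664 / 12

r ≈ 7.97% per month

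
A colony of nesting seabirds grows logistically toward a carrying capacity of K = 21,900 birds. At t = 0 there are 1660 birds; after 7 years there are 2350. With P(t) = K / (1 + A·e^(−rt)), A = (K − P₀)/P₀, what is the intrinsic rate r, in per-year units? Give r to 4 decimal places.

A = (21900 − 1660)/1660 = 12.19277
2350 = 21900/(1 + 12.19277·e^(−r·7)) → e^(−7r) = (9.31915 − 1)/12.19277 = 0.682302
r = −ln(0.682302)/7 = 0.38228/7

r ≈ 0.0546 per year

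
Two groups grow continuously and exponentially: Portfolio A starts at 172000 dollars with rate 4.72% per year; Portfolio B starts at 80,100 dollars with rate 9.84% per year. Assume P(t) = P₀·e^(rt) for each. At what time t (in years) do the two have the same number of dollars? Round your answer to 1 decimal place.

172000·e^(0.0472t) = 80100·e^(0.0984t)
172000/80100 = e^((0.0984 − 0.0472)t) → ln(2.14732) = 0.0512·t
t = 0.76422 / 0.0512

t ≈ 14.9 years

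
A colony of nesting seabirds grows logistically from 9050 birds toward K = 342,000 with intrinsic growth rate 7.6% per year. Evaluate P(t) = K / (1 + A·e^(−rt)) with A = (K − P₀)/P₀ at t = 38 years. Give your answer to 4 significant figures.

≈ 112,200 birds

A = (342000 − 9050)/9050 = 36.79006
P(38) = 342000 / (1 + 36.79006·e^(−0.076·38)) = 342000 / (1 + 36.79006·0.055687)
= 342000 / 3.04875 ≈ 112177.29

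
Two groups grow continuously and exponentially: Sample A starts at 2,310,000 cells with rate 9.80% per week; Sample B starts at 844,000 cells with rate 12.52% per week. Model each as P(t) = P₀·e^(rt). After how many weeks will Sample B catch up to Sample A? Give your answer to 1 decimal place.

t ≈ 37.0 weeks

2310000·e^(0.098t) = 844000·e^(0.1252t)
2310000/844000 = e^((0.1252 − 0.098)t) → ln(2.73697) = 0.0272·t
t = 1.00685 / 0.0272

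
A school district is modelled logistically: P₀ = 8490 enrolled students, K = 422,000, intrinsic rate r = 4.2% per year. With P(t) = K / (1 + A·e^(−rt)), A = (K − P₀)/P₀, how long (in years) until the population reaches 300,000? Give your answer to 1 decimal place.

A = (422000 − 8490)/8490 = 48.70554
300000 = 422000/(1 + 48.70554·e^(−0.042t)) → 1 + 48.70554·e^(−0.042t) = 1.40667
e^(−0.042t) = 0.008349 → t = ln(119.76771)/0.042 = 4.78555/0.042

t ≈ 113.9 years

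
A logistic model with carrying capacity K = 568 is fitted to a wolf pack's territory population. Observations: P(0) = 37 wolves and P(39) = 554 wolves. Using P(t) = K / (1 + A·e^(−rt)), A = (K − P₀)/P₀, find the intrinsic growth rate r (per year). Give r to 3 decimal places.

A = (568 − 37)/37 = 14.35135
554 = 568/(1 + 14.35135·e^(−r·39)) → e^(−39r) = (1.02527 − 1)/14.35135 = 0.001761
r = −ln(0.001761)/39 = 6.34195/39

r ≈ 0.163 per year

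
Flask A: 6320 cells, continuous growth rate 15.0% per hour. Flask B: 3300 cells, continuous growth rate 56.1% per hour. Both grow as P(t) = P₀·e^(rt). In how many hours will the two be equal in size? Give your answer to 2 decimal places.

t ≈ 1.58 hours

6320·e^(0.15t) = 3300·e^(0.561t)
6320/3300 = e^((0.561 − 0.15)t) → ln(1.91515) = 0.411·t
t = 0.6498 / 0.411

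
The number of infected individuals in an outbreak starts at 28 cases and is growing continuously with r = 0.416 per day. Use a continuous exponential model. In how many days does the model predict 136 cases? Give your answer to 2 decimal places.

t ≈ 3.80 days

136 = 28 · e^(0.416·t)
t = ln(136/28) / 0.416 = ln(4.85714) / 0.416 = 1.58045 / 0.416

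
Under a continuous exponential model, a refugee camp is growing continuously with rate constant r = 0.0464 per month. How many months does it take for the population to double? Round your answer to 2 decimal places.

doubling time ≈ 14.94 months

doubling time = ln(2) / |r| = 0.69315 / 0.0464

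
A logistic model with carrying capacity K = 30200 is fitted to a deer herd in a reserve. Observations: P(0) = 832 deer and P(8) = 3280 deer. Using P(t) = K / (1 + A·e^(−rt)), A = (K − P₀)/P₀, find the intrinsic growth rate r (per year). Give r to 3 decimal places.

r ≈ 0.182 per year

A = (30200 − 832)/832 = 35.29808
3280 = 30200/(1 + 35.29808·e^(−r·8)) → e^(−8r) = (9.20732 − 1)/35.29808 = 0.232515
r = −ln(0.232515)/8 = 1.4588/8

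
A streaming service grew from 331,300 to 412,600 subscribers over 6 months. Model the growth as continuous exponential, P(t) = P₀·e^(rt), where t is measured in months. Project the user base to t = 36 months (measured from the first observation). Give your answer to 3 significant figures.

r = ln(412600/331300) / 6 ≈ 0.036576 per month
P(36) = 331300 · e^(0.036576·36) = 331300 · 3.73118 ≈ 1236141.43

≈ 1,240,000 subscribers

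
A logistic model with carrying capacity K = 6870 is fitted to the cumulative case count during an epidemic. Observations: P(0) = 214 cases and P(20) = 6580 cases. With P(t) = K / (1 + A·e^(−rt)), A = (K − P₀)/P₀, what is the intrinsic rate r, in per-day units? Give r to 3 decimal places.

A = (6870 − 214)/214 = 31.1028
6580 = 6870/(1 + 31.1028·e^(−r·20)) → e^(−20r) = (1.04407 − 1)/31.1028 = 0.001417
r = −ln(0.001417)/20 = 6.55921/20

r ≈ 0.328 per day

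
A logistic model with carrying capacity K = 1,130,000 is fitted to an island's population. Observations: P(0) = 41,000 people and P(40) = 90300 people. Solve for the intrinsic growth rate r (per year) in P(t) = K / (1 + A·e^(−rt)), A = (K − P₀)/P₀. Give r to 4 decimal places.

r ≈ 0.0209 per year

A = (1130000 − 41000)/41000 = 26.56098
90300 = 1130000/(1 + 26.56098·e^(−r·40)) → e^(−40r) = (12.51384 − 1)/26.56098 = 0.433487
r = −ln(0.433487)/40 = 0.83589/40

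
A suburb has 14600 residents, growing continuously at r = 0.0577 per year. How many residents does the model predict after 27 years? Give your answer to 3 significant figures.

≈ 69,300 residents

P(27) = 14600 · e^(0.0577·27) = 14600 · e^(1.5579)
= 14600 · 4.74884 ≈ 69333.04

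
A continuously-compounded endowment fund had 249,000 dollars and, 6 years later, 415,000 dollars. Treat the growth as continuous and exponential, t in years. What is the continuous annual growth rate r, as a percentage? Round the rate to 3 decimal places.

r ≈ 8.514% per year

415000 = 249000 · e^(r·6)
e^(6r) = 415000/249000 = 1.66667
r = ln(1.66667) / 6 = 0.51083 / 6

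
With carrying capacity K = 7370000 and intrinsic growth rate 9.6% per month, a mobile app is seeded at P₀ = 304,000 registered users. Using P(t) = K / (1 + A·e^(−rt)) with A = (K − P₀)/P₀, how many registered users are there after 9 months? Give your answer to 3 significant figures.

≈ 683,000 registered users

A = (7370000 − 304000)/304000 = 23.24342
P(9) = 7370000 / (1 + 23.24342·e^(−0.096·9)) = 7370000 / (1 + 23.24342·0.421473)
= 7370000 / 10.79647 ≈ 682630.52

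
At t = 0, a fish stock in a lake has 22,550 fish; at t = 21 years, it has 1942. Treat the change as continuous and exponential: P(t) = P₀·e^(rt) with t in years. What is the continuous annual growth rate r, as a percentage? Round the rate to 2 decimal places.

1942 = 22550 · e^(r·21)
e^(21r) = 1942/22550 = 0.08612
r = ln(0.08612) / 21 = -2.45202 / 21

r ≈ -11.68% per year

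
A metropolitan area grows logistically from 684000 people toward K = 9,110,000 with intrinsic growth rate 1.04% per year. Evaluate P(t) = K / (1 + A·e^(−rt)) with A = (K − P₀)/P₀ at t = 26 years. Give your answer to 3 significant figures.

A = (9110000 − 684000)/684000 = 12.31871
P(26) = 9110000 / (1 + 12.31871·e^(−0.0104·26)) = 9110000 / (1 + 12.31871·0.763074)
= 9110000 / 10.40009 ≈ 875953.75

≈ 876,000 people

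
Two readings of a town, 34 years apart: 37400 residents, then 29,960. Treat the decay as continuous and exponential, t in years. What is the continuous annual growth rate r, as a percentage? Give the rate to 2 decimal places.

29960 = 37400 · e^(r·34)
e^(34r) = 29960/37400 = 0.80107
r = ln(0.80107) / 34 = -0.22181 / 34

r ≈ -0.65% per year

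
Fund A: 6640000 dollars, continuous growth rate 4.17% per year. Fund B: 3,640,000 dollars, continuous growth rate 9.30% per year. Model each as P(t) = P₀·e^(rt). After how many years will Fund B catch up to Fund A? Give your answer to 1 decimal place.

t ≈ 11.7 years

6640000·e^(0.0417t) = 3640000·e^(0.093t)
6640000/3640000 = e^((0.093 − 0.0417)t) → ln(1.82418) = 0.0513·t
t = 0.60113 / 0.0513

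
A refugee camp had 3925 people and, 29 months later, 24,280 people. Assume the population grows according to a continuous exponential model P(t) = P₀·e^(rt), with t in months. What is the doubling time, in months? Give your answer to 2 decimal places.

r = ln(24280/3925) / 29 = ln(6.18599) / 29 ≈ 0.062837 per month
doubling time = ln 2 / |r| = 0.69315 / 0.062837

doubling time ≈ 11.03 months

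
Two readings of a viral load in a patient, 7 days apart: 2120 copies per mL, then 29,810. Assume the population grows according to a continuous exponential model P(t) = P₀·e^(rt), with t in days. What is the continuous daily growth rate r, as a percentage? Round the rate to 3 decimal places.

r ≈ 37.763% per day

29810 = 2120 · e^(r·7)
e^(7r) = 29810/2120 = 14.06132
r = ln(14.06132) / 7 = 2.64343 / 7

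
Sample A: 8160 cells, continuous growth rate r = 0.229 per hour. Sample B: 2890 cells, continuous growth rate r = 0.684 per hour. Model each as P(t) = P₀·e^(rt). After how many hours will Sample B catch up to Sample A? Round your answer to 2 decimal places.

8160·e^(0.229t) = 2890·e^(0.684t)
8160/2890 = e^((0.684 − 0.229)t) → ln(2.82353) = 0.455·t
t = 1.03799 / 0.455

t ≈ 2.28 hours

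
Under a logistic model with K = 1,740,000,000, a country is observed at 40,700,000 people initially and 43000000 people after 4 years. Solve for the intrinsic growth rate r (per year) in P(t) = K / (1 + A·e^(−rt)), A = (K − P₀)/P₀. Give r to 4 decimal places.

A = (1740000000 − 40700000)/40700000 = 41.75184
43000000 = 1740000000/(1 + 41.75184·e^(−r·4)) → e^(−4r) = (40.46512 − 1)/41.75184 = 0.945231
r = −ln(0.945231)/4 = 0.05633/4

r ≈ 0.0141 per year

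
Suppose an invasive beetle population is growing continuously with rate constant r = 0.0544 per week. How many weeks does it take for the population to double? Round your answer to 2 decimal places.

doubling time ≈ 12.74 weeks

doubling time = ln(2) / |r| = 0.69315 / 0.0544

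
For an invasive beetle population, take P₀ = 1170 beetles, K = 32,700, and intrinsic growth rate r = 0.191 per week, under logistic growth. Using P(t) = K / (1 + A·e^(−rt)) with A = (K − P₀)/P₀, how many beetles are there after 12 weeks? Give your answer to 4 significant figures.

A = (32700 − 1170)/1170 = 26.94872
P(12) = 32700 / (1 + 26.94872·e^(−0.191·12)) = 32700 / (1 + 26.94872·0.101064)
= 32700 / 3.72355 ≈ 8781.94

≈ 8,782 beetles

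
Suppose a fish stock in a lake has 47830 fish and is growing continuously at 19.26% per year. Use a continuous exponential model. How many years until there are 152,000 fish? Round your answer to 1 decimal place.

152000 = 47830 · e^(0.1926·t)
t = ln(152000/47830) / 0.1926 = ln(3.17792) / 0.1926 = 1.15623 / 0.1926

t ≈ 6.0 years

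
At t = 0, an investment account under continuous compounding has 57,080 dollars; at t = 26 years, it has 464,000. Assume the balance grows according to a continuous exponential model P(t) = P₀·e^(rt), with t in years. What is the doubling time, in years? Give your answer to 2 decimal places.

doubling time ≈ 8.60 years

r = ln(464000/57080) / 26 = ln(8.12894) / 26 ≈ 0.080593 per year
doubling time = ln 2 / |r| = 0.69315 / 0.080593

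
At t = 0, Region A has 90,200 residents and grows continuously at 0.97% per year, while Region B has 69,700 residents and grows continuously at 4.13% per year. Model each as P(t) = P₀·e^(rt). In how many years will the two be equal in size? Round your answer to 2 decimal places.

90200·e^(0.0097t) = 69700·e^(0.0413t)
90200/69700 = e^((0.0413 − 0.0097)t) → ln(1.29412) = 0.0316·t
t = 0.25783 / 0.0316

t ≈ 8.16 years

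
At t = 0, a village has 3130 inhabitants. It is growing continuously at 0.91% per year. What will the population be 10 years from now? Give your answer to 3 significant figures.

P(10) = 3130 · e^(0.0091·10) = 3130 · e^(0.091)
= 3130 · 1.09527 ≈ 3428.19

≈ 3,430 inhabitants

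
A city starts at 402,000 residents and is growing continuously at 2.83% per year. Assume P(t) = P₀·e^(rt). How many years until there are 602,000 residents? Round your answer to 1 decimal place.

602000 = 402000 · e^(0.0283·t)
t = ln(602000/402000) / 0.0283 = ln(1.49751) / 0.0283 = 0.40381 / 0.0283

t ≈ 14.3 years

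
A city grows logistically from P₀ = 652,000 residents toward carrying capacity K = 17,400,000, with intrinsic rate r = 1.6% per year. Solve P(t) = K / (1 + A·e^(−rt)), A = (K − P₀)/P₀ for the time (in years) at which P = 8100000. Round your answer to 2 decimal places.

A = (17400000 − 652000)/652000 = 25.68712
8100000 = 17400000/(1 + 25.68712·e^(−0.016t)) → 1 + 25.68712·e^(−0.016t) = 2.14815
e^(−0.016t) = 0.044697 → t = ln(22.37265)/0.016 = 3.10784/0.016

t ≈ 194.24 years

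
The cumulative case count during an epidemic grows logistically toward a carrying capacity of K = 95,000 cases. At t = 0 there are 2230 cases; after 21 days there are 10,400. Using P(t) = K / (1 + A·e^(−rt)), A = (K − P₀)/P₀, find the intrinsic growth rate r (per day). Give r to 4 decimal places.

A = (95000 − 2230)/2230 = 41.6009
10400 = 95000/(1 + 41.6009·e^(−r·21)) → e^(−21r) = (9.13462 − 1)/41.6009 = 0.195539
r = −ln(0.195539)/21 = 1.63199/21

r ≈ 0.0777 per day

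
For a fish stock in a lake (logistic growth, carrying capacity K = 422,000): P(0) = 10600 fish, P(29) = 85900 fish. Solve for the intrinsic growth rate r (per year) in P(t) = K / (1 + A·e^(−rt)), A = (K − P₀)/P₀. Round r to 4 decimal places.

r ≈ 0.0791 per year

A = (422000 − 10600)/10600 = 38.81132
85900 = 422000/(1 + 38.81132·e^(−r·29)) → e^(−29r) = (4.91269 − 1)/38.81132 = 0.100813
r = −ln(0.100813)/29 = 2.29449/29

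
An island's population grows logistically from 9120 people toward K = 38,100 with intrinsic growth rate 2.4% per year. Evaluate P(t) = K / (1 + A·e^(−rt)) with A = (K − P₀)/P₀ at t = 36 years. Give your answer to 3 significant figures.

≈ 16,300 people

A = (38100 − 9120)/9120 = 3.17763
P(36) = 38100 / (1 + 3.17763·e^(−0.024·36)) = 38100 / (1 + 3.17763·0.421473)
= 38100 / 2.33929 ≈ 16287.03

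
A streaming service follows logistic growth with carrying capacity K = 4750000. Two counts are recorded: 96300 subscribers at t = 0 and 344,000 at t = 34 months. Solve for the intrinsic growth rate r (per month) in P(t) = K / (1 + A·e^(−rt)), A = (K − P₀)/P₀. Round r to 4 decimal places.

r ≈ 0.0391 per month

A = (4750000 − 96300)/96300 = 48.32503
344000 = 4750000/(1 + 48.32503·e^(−r·34)) → e^(−34r) = (13.80814 − 1)/48.32503 = 0.265042
r = −ln(0.265042)/34 = 1.32787/34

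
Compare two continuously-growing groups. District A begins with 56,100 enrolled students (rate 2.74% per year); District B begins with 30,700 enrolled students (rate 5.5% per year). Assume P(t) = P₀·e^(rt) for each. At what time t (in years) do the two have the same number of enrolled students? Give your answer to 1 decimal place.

t ≈ 21.8 years

56100·e^(0.0274t) = 30700·e^(0.055t)
56100/30700 = e^((0.055 − 0.0274)t) → ln(1.82736) = 0.0276·t
t = 0.60287 / 0.0276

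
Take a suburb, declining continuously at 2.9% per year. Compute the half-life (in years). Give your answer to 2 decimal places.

half-life = ln(2) / |r| = 0.69315 / 0.029

half-life ≈ 23.90 years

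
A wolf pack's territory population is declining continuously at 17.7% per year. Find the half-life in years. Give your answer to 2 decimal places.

half-life ≈ 3.92 years

half-life = ln(2) / |r| = 0.69315 / 0.177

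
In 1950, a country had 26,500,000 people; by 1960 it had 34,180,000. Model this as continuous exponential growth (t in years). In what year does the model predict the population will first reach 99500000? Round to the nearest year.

year 2002

r = ln(34180000/26500000) / 10 = 0.2545/10 ≈ 0.02545 per year
t = ln(99500000/26500000) / r = 1.32301/0.02545 ≈ 51.99 years after 1950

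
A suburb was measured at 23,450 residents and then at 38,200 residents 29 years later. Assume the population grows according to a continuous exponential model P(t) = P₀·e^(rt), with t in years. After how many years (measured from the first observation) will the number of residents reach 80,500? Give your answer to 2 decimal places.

t ≈ 73.30 years

r = ln(38200/23450) / 29 ≈ 0.016826 per year
t = ln(80500/23450) / r = 1.23339 / 0.016826 ≈ 73.301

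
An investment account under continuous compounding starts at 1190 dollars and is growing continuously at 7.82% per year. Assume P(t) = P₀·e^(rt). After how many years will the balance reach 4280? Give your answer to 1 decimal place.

4280 = 1190 · e^(0.0782·t)
t = ln(4280/1190) / 0.0782 = ln(3.59664) / 0.0782 = 1.28 / 0.0782

t ≈ 16.4 years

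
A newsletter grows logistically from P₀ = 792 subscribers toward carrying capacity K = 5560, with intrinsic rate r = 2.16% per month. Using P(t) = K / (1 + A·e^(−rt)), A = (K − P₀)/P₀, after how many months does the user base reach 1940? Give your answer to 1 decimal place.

t ≈ 54.2 months

A = (5560 − 792)/792 = 6.0202
1940 = 5560/(1 + 6.0202·e^(−0.0216t)) → 1 + 6.0202·e^(−0.0216t) = 2.86598
e^(−0.0216t) = 0.309953 → t = ln(3.2263)/0.0216 = 1.17133/0.0216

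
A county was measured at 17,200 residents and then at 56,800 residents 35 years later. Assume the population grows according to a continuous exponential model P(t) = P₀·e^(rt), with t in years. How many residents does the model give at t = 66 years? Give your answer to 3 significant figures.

≈ 164,000 residents

r = ln(56800/17200) / 35 ≈ 0.034132 per year
P(66) = 17200 · e^(0.034132·66) = 17200 · 9.51363 ≈ 163634.37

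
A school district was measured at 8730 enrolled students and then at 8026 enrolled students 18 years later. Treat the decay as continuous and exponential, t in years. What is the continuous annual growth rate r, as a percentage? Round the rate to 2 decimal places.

8026 = 8730 · e^(r·18)
e^(18r) = 8026/8730 = 0.91936
r = ln(0.91936) / 18 = -0.08408 / 18

r ≈ -0.47% per year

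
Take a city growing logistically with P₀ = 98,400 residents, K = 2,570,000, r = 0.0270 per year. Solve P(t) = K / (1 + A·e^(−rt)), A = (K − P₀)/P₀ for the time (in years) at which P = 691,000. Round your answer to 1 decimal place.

A = (2570000 − 98400)/98400 = 25.11789
691000 = 2570000/(1 + 25.11789·e^(−0.027t)) → 1 + 25.11789·e^(−0.027t) = 3.71925
e^(−0.027t) = 0.108259 → t = ln(9.23707)/0.027 = 2.22323/0.027

t ≈ 82.3 years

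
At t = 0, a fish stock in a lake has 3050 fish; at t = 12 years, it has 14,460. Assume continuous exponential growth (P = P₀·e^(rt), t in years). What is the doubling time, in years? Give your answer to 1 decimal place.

doubling time ≈ 5.3 years

r = ln(14460/3050) / 12 = ln(4.74098) / 12 ≈ 0.129687 per year
doubling time = ln 2 / |r| = 0.69315 / 0.129687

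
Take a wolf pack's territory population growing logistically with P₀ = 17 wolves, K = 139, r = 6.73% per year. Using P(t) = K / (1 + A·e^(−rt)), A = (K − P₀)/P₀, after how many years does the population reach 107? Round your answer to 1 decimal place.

t ≈ 47.2 years

A = (139 − 17)/17 = 7.17647
107 = 139/(1 + 7.17647·e^(−0.0673t)) → 1 + 7.17647·e^(−0.0673t) = 1.29907
e^(−0.0673t) = 0.041673 → t = ln(23.99632)/0.0673 = 3.1779/0.0673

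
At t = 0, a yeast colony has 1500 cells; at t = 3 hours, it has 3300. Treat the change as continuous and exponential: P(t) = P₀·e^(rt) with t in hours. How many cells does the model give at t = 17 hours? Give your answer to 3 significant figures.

r = ln(3300/1500) / 3 ≈ 0.262819 per hour
P(17) = 1500 · e^(0.262819·17) = 1500 · 87.17565 ≈ 130763.47

≈ 131,000 cells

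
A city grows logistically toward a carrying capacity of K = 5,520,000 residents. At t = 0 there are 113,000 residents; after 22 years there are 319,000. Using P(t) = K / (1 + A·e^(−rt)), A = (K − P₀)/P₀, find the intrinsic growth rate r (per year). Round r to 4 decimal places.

r ≈ 0.0489 per year

A = (5520000 − 113000)/113000 = 47.84956
319000 = 5520000/(1 + 47.84956·e^(−r·22)) → e^(−22r) = (17.30408 − 1)/47.84956 = 0.340736
r = −ln(0.340736)/22 = 1.07665/22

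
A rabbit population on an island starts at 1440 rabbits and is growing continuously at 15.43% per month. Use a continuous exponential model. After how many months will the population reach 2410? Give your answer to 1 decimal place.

2410 = 1440 · e^(0.1543·t)
t = ln(2410/1440) / 0.1543 = ln(1.67361) / 0.1543 = 0.51498 / 0.1543

t ≈ 3.3 months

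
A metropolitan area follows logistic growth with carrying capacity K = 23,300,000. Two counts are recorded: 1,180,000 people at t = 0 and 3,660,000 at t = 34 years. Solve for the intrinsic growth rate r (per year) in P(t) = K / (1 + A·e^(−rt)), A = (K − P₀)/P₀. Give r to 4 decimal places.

A = (23300000 − 1180000)/1180000 = 18.74576
3660000 = 23300000/(1 + 18.74576·e^(−r·34)) → e^(−34r) = (6.36612 − 1)/18.74576 = 0.286258
r = −ln(0.286258)/34 = 1.25086/34

r ≈ 0.0368 per year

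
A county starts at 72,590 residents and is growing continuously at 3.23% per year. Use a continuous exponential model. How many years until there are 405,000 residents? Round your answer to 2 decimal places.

t ≈ 53.22 years

405000 = 72590 · e^(0.0323·t)
t = ln(405000/72590) / 0.0323 = ln(5.57928) / 0.0323 = 1.71906 / 0.0323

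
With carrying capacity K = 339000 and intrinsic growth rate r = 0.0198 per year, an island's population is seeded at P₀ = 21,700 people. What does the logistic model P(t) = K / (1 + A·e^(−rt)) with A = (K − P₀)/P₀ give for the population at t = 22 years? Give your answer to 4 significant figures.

A = (339000 − 21700)/21700 = 14.62212
P(22) = 339000 / (1 + 14.62212·e^(−0.0198·22)) = 339000 / (1 + 14.62212·0.646876)
= 339000 / 10.4587 ≈ 32413.19

≈ 32,410 people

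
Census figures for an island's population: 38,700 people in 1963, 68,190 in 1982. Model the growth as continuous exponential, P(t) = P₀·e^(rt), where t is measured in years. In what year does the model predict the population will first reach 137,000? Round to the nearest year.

r = ln(68190/38700) / 19 = 0.56646/19 ≈ 0.029814 per year
t = ln(137000/38700) / r = 1.26414/0.029814 ≈ 42.4 years after 1963

year 2005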